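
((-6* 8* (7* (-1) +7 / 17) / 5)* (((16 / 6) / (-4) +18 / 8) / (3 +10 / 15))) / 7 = 3648 / 935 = 3.90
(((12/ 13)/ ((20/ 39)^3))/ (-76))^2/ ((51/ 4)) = 62462907/ 98192000000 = 0.00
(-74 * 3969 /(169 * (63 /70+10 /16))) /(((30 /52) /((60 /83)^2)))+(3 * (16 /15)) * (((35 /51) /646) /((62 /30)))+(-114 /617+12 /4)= -590643723840148051 /573756572684789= -1029.43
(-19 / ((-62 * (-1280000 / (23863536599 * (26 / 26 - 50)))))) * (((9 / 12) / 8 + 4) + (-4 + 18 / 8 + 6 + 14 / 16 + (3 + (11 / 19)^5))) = 1138102381660708140691 / 330952785920000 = 3438866.30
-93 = -93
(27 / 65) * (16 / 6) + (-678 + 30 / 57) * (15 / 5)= -2508672 / 1235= -2031.31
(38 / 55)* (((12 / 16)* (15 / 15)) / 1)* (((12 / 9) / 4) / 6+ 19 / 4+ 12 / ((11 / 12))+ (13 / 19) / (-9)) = 134081 / 14520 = 9.23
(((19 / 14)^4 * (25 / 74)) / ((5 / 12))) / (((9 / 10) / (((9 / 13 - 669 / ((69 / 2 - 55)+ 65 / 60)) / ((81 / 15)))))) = 64231962875 / 3229047276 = 19.89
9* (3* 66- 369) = -1539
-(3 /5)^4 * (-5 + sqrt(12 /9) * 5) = 81 /125 - 54 * sqrt(3) /125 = -0.10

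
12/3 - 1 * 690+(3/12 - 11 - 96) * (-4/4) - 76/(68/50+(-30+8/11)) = -232917/404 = -576.53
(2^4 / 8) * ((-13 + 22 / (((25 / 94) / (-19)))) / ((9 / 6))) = -158468 / 75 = -2112.91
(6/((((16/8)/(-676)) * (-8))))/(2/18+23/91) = 415233/596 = 696.70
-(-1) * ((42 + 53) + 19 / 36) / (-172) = -3439 / 6192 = -0.56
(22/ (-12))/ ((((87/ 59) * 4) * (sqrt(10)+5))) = -0.04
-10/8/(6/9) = -15/8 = -1.88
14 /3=4.67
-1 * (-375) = 375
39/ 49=0.80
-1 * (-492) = 492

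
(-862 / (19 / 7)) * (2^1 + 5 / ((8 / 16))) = -72408 / 19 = -3810.95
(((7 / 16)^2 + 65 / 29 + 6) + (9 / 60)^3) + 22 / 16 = 9104757 / 928000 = 9.81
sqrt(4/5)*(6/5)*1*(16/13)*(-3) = -576*sqrt(5)/325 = -3.96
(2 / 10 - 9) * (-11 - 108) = 5236 / 5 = 1047.20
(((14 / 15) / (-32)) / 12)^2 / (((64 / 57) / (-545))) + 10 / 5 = 70677401 / 35389440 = 2.00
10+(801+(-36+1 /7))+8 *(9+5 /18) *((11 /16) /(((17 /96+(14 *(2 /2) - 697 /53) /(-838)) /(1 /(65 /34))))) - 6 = 471754176056 /512365035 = 920.74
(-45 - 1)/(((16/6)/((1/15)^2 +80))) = -414023/300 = -1380.08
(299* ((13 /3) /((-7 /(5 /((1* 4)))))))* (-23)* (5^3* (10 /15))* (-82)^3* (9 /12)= -3851003950625 /21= -183381140505.95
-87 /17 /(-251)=87 /4267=0.02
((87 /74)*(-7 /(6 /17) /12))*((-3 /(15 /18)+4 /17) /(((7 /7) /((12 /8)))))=29029 /2960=9.81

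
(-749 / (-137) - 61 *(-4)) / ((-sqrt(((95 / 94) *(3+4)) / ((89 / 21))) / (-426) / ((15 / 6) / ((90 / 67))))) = 162579989 *sqrt(2384310) / 1639890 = 153085.39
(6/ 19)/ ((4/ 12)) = 18/ 19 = 0.95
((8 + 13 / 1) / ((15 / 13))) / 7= 13 / 5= 2.60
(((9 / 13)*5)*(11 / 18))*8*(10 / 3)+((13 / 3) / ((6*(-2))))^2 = 952597 / 16848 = 56.54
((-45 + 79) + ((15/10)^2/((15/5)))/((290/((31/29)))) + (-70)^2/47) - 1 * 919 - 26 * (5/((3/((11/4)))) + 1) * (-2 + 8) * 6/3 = -3988656789/1581080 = -2522.74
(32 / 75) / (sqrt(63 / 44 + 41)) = 64*sqrt(20537) / 140025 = 0.07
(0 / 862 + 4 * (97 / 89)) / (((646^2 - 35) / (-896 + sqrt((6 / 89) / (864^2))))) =-347648 / 37138009 + 97 * sqrt(534) / 713941085016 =-0.01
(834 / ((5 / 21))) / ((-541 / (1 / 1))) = -17514 / 2705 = -6.47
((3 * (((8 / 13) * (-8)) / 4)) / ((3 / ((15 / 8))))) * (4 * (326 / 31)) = -39120 / 403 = -97.07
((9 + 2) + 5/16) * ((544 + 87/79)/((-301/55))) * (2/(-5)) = 85738433/190232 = 450.70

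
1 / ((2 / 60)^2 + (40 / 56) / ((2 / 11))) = 6300 / 24757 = 0.25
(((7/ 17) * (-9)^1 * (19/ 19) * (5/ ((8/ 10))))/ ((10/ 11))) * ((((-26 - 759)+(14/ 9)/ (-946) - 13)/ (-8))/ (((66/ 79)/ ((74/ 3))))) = -20443505845/ 272448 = -75036.36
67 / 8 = 8.38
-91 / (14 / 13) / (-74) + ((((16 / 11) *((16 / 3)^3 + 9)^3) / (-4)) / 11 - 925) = -48686130478681 / 352483164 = -138123.28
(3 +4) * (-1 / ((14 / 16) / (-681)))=5448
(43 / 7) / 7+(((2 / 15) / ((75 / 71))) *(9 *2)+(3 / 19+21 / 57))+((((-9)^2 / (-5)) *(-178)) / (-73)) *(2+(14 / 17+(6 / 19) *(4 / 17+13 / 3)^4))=-3932476117749393 / 709542215375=-5542.27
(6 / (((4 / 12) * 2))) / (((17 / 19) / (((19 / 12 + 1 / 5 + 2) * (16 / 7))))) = 51756 / 595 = 86.98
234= 234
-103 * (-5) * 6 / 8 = 1545 / 4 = 386.25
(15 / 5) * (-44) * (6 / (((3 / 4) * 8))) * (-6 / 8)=99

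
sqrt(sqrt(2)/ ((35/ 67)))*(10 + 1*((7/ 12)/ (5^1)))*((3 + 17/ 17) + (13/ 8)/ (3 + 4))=47953*2^(1/ 4)*sqrt(2345)/ 39200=70.45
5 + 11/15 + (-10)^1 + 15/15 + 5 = 26/15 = 1.73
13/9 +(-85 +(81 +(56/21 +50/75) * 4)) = 97/9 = 10.78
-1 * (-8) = 8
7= 7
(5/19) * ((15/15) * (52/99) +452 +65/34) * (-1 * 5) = -38240875/63954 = -597.94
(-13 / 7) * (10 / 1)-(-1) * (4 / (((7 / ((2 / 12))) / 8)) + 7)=-227 / 21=-10.81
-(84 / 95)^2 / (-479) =7056 / 4322975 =0.00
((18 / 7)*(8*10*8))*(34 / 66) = 65280 / 77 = 847.79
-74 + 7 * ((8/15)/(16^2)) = -35513/480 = -73.99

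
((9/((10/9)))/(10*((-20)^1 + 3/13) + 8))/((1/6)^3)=-9.22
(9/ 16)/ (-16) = -9/ 256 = -0.04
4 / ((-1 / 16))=-64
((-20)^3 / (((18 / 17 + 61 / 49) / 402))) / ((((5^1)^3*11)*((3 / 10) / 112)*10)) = -37903.57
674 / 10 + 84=757 / 5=151.40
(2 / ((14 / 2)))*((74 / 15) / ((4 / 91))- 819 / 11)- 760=-749.21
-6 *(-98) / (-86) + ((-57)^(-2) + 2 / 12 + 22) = 4283351 / 279414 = 15.33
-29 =-29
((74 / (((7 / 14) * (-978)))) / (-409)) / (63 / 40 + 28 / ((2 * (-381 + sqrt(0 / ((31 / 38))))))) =0.00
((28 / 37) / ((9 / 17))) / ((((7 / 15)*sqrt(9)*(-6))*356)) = -85 / 177822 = -0.00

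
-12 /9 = -4 /3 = -1.33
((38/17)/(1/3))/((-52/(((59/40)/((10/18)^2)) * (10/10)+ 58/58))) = -329403/442000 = -0.75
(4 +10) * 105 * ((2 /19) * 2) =5880 /19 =309.47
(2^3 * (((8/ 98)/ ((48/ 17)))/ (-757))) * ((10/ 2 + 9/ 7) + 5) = -0.00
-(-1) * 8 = 8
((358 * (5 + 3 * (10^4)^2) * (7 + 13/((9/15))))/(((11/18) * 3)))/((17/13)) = 240146404002440/187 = 1284205368997.01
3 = 3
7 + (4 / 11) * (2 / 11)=855 / 121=7.07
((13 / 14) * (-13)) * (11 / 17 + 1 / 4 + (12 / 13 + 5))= -78377 / 952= -82.33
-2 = -2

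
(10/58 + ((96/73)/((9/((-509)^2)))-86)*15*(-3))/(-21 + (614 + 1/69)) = -248276791185/86623406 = -2866.16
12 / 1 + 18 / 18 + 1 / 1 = 14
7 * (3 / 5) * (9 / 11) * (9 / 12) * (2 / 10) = 567 / 1100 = 0.52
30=30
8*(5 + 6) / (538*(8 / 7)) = 77 / 538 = 0.14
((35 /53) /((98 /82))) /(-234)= -0.00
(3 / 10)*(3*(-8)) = -36 / 5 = -7.20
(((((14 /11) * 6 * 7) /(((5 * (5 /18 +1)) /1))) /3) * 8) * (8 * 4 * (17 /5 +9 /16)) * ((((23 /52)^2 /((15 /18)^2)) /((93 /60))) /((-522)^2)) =11432288 /6058248625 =0.00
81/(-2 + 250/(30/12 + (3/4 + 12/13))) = 17577/12566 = 1.40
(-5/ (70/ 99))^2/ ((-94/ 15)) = -147015/ 18424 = -7.98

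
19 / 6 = 3.17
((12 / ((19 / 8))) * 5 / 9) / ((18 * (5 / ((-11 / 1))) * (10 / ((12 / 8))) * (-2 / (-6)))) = -44 / 285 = -0.15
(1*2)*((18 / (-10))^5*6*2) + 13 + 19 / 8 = -10953033 / 25000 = -438.12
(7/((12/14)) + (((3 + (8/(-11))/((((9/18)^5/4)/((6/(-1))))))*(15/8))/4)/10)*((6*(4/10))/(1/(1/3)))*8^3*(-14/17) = -32632768/2805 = -11633.79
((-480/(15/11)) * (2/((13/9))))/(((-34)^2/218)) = -345312/3757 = -91.91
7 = 7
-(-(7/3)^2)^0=-1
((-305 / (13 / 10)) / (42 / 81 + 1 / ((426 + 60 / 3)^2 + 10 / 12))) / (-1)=49142403675 / 108609644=452.47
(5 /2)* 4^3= 160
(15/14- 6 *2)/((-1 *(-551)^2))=153/4250414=0.00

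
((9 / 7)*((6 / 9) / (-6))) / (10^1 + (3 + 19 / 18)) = -18 / 1771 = -0.01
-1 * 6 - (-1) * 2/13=-76/13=-5.85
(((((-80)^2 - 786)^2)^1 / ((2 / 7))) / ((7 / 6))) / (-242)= -390706.56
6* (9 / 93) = 0.58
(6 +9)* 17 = 255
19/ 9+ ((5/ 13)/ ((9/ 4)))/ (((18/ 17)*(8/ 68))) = 3668/ 1053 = 3.48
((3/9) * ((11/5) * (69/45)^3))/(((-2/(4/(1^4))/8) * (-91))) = 2141392/4606875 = 0.46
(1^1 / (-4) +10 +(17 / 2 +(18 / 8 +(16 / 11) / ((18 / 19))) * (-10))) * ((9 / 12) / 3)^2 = -7763 / 6336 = -1.23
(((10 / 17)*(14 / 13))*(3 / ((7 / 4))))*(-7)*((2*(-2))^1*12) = 80640 / 221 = 364.89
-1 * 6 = -6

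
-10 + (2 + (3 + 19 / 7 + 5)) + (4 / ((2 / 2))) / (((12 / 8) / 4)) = 281 / 21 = 13.38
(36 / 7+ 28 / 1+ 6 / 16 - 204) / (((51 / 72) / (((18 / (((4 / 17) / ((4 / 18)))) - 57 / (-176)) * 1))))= -4169.52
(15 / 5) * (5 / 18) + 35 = 215 / 6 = 35.83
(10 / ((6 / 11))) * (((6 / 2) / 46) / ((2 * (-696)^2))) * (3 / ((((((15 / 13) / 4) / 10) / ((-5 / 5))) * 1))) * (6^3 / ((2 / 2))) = -2145 / 77372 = -0.03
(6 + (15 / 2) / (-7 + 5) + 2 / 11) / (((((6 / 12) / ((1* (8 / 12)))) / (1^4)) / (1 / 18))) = 107 / 594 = 0.18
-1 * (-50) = 50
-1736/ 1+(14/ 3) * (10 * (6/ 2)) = -1596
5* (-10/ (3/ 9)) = -150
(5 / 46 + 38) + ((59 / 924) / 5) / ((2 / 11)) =737617 / 19320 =38.18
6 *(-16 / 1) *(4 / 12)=-32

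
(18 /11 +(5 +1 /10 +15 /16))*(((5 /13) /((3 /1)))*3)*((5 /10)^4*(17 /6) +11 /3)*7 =5814333 /73216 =79.41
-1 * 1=-1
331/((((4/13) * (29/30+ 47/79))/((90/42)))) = 76485825/51814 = 1476.16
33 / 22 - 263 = -523 / 2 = -261.50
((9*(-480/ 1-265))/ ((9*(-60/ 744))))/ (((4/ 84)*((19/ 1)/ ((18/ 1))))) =3491964/ 19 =183787.58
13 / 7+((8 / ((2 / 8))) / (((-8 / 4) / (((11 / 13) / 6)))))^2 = 73981 / 10647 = 6.95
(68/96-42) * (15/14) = -4955/112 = -44.24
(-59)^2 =3481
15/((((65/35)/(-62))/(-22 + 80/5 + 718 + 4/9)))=-356770.26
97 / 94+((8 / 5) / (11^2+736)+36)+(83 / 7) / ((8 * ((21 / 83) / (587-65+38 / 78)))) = 4087618519217 / 1319540040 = 3097.76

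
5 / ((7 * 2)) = 5 / 14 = 0.36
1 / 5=0.20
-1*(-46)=46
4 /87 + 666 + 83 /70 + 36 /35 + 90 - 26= 891893 /1218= 732.26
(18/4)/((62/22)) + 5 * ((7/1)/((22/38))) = 42319/682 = 62.05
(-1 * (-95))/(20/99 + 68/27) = 34.92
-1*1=-1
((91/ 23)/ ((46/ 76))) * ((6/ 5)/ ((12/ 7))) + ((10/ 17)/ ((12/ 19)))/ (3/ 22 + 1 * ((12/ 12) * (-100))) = 4.57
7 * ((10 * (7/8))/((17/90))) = 11025/34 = 324.26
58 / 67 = 0.87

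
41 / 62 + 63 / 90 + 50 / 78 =12104 / 6045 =2.00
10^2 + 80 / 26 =1340 / 13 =103.08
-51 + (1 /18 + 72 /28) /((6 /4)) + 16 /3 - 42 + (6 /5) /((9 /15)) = -15860 /189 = -83.92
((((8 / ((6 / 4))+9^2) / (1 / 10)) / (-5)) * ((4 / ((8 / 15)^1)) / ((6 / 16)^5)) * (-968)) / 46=3674776.71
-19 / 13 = -1.46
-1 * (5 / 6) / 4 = -5 / 24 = -0.21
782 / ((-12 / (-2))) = 130.33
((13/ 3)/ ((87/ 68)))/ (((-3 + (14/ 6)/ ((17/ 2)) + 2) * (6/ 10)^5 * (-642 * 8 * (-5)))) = -2348125/ 1004366628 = -0.00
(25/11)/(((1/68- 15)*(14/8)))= -6800/78463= -0.09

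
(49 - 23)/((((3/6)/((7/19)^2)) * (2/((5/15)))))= 1274/1083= 1.18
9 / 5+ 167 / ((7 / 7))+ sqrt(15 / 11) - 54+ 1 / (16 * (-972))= sqrt(165) / 11+ 8926843 / 77760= 115.97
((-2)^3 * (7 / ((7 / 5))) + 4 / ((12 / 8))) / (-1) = 112 / 3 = 37.33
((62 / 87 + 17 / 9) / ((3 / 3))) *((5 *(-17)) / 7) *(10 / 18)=-41225 / 2349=-17.55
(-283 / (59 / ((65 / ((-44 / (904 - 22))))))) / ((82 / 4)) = 8112195 / 26609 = 304.87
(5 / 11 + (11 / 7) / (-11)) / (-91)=-0.00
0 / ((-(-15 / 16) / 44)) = 0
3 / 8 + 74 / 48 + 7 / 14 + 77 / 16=347 / 48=7.23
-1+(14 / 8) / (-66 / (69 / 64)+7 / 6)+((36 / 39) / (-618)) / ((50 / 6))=-1.03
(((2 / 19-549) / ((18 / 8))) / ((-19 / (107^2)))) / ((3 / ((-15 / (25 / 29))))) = -13850588036 / 16245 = -852606.22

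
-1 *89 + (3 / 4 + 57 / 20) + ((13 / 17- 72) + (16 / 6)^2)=-114386 / 765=-149.52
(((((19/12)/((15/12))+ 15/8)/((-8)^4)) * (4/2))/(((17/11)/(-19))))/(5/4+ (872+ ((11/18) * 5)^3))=-19146699/915516139520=-0.00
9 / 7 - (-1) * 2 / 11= 113 / 77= 1.47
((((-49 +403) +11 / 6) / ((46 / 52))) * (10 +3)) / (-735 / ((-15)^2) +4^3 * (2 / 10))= 138775 / 253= 548.52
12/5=2.40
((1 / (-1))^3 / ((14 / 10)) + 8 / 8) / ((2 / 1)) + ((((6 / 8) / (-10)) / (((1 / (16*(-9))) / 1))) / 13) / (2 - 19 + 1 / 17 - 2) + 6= 9118 / 1495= 6.10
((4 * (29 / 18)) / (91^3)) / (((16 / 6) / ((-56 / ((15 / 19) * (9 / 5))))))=-1102 / 8719893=-0.00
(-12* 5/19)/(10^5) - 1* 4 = -380003/95000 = -4.00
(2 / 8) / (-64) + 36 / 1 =9215 / 256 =36.00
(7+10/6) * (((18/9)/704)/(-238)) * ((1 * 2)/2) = -13/125664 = -0.00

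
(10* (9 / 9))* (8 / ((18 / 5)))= 200 / 9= 22.22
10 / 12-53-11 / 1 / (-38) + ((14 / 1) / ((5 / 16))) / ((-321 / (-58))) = -445049 / 10165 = -43.78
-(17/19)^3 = -4913/6859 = -0.72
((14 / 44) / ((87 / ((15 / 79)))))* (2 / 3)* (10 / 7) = 50 / 75603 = 0.00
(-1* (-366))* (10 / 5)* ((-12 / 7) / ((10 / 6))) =-26352 / 35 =-752.91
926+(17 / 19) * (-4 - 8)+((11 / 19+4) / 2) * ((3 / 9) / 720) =25041629 / 27360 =915.26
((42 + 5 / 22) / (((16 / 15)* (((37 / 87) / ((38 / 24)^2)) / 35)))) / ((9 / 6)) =1701997675 / 312576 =5445.07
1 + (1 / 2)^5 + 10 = 353 / 32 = 11.03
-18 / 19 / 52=-0.02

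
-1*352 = -352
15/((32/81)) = 1215/32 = 37.97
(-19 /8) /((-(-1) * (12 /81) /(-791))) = 405783 /32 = 12680.72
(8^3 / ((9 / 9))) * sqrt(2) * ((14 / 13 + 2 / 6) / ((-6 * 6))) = -7040 * sqrt(2) / 351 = -28.36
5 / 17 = 0.29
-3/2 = -1.50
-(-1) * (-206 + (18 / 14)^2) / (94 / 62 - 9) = 310403 / 11368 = 27.30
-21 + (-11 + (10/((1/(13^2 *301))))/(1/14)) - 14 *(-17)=7121866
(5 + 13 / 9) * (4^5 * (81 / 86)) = 267264 / 43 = 6215.44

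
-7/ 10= -0.70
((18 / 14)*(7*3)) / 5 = 27 / 5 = 5.40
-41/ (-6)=41/ 6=6.83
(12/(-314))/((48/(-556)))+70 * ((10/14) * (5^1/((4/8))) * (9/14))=707473/2198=321.87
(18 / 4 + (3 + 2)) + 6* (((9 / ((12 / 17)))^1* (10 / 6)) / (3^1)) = 52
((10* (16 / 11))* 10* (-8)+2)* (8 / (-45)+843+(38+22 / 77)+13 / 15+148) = -4145719876 / 3465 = -1196455.95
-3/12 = -1/4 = -0.25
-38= -38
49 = 49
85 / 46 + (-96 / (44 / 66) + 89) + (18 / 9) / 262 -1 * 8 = -368457 / 6026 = -61.14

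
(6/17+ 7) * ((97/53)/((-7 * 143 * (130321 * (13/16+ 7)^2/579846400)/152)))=-658228379648/4418670685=-148.97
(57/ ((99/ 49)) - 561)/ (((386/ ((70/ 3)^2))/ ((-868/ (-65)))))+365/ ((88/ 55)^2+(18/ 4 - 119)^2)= -9805700963148940/ 977131196613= -10035.19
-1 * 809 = -809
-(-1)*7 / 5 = 7 / 5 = 1.40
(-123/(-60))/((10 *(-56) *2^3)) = -41/89600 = -0.00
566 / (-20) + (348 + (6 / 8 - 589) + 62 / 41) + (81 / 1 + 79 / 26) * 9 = 5216027 / 10660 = 489.31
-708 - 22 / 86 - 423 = -48644 / 43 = -1131.26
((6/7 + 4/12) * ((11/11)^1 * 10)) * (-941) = -235250/21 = -11202.38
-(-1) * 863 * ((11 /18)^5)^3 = 3604965170205706813 /6746640616477458432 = 0.53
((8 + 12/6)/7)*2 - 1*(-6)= 62/7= 8.86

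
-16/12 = -4/3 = -1.33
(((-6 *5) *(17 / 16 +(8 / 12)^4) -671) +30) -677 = -292853 / 216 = -1355.80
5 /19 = 0.26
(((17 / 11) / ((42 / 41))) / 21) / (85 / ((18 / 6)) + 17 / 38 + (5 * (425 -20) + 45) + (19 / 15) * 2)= 66215 / 1936760133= 0.00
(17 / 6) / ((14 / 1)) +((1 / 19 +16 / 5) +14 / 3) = 64811 / 7980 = 8.12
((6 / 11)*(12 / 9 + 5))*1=38 / 11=3.45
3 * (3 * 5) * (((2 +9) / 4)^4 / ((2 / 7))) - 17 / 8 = 4610827 / 512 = 9005.52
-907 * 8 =-7256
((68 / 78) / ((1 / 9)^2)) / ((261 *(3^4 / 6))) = 68 / 3393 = 0.02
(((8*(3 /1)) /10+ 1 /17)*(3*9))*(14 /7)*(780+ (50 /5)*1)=1783188 /17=104893.41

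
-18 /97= -0.19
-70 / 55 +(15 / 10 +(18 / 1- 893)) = -874.77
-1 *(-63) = 63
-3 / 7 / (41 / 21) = -9 / 41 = -0.22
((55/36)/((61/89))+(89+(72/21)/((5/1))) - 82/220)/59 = 77395133/49882140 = 1.55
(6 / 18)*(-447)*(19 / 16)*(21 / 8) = -59451 / 128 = -464.46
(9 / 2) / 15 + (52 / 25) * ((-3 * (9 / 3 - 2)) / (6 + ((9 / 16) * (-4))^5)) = 0.42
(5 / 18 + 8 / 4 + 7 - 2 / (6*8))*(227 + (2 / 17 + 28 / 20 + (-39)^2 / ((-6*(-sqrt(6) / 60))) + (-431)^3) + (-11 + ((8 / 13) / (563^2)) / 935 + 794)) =-5128138315661012519 / 6934964751 + 561925*sqrt(6) / 24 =-739403987.04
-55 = -55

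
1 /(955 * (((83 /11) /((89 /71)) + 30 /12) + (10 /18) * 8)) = 17622 /218168795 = 0.00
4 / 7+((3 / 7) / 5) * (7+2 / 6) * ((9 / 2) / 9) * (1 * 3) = 53 / 35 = 1.51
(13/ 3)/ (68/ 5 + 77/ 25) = 325/ 1251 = 0.26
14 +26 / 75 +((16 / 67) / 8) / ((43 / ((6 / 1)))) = 3100856 / 216075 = 14.35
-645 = -645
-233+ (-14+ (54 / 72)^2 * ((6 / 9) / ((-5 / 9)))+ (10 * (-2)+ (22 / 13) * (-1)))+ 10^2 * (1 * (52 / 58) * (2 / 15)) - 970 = -55528177 / 45240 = -1227.41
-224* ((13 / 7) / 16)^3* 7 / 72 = -2197 / 64512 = -0.03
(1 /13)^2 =1 /169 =0.01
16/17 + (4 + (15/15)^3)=101/17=5.94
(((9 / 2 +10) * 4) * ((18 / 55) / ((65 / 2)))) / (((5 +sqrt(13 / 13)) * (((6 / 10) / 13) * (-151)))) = -116 / 8305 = -0.01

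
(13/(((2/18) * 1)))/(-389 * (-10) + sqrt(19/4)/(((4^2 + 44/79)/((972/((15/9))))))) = 540739953000/17971446038629 -2448193410 * sqrt(19)/17971446038629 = 0.03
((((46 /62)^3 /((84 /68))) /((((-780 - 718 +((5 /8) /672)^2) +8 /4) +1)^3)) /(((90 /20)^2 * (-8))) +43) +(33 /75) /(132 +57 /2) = 33171521666620934874479465877755845904537 /771381557575491010913306736937526843625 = 43.00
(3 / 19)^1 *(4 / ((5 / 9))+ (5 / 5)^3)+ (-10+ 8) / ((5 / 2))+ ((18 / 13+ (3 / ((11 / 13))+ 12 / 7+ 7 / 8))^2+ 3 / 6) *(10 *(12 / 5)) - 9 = 1036027488781 / 761520760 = 1360.47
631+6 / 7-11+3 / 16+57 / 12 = 70089 / 112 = 625.79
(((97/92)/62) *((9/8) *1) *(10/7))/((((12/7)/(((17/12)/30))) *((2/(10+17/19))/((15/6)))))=24735/2412544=0.01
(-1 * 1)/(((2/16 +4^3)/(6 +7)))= -104/513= -0.20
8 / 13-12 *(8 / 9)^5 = -1546472 / 255879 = -6.04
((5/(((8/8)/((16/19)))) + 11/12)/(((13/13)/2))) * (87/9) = 99.13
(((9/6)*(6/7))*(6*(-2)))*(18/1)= -1944/7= -277.71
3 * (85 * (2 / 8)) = 255 / 4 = 63.75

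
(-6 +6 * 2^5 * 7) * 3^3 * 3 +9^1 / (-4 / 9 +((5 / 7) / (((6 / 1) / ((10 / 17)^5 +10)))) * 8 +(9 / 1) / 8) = 796619914659630 / 7350324551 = 108378.88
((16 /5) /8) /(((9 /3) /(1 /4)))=1 /30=0.03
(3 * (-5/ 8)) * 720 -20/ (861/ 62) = -1163590/ 861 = -1351.44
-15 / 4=-3.75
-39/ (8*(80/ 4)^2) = -39/ 3200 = -0.01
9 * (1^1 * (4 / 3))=12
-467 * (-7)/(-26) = -3269/26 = -125.73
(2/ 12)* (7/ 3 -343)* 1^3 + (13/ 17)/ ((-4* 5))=-173857/ 3060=-56.82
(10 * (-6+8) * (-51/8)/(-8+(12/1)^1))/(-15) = 17/8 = 2.12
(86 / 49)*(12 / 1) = 1032 / 49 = 21.06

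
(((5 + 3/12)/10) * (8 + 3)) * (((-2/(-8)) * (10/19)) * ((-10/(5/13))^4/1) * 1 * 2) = 13195182/19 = 694483.26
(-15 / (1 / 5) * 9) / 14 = -675 / 14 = -48.21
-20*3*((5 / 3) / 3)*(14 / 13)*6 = -215.38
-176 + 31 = -145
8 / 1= 8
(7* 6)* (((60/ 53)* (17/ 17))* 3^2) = 22680/ 53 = 427.92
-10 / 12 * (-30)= 25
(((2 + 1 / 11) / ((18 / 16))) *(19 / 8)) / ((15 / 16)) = 4.71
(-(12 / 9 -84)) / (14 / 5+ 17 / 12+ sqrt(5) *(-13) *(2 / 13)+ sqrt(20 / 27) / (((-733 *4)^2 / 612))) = 2664953440 / (-64474680 *sqrt(5)+ 510 *sqrt(15)+ 135934117) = -323.67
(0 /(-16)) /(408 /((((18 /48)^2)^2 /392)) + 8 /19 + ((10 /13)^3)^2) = 0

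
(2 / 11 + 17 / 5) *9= 1773 / 55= 32.24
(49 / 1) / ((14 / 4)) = 14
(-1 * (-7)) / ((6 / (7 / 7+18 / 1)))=133 / 6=22.17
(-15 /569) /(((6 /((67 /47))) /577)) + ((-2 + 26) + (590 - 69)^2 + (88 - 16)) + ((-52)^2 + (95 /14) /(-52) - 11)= 5338884643955 /19468904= 274226.26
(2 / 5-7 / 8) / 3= -19 / 120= -0.16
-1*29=-29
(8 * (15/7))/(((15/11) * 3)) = 88/21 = 4.19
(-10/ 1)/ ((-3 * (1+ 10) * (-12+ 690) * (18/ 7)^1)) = 35/ 201366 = 0.00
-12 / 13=-0.92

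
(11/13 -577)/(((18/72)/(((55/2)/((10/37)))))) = -3048430/13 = -234494.62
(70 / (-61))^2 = 4900 / 3721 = 1.32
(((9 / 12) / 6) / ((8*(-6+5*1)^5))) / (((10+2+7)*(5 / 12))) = -3 / 1520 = -0.00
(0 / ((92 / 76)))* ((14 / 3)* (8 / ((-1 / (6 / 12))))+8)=0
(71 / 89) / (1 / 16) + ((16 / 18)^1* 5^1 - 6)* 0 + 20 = 32.76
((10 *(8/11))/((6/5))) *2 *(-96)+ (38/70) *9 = -446119/385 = -1158.75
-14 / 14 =-1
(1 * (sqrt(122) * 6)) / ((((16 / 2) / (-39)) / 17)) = -1989 * sqrt(122) / 4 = -5492.31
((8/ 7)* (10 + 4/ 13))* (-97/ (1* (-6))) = 51992/ 273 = 190.45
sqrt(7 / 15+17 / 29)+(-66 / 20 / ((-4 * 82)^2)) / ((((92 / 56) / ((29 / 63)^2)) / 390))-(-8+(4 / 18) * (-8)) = sqrt(199230) / 435+762004793 / 77944608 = 10.80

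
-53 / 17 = -3.12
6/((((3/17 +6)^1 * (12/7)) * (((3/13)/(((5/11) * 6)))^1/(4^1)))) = 884/33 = 26.79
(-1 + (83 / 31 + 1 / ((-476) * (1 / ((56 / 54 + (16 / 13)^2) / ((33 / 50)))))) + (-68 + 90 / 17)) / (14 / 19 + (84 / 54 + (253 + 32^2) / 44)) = -2576777312336 / 1322028460935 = -1.95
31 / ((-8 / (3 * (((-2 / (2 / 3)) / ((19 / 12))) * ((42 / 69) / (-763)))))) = -837 / 47633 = -0.02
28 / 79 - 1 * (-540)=42688 / 79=540.35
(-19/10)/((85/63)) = -1197/850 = -1.41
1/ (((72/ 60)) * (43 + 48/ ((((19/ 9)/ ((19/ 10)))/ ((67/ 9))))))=25/ 10938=0.00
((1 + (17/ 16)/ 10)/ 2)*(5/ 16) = 177/ 1024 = 0.17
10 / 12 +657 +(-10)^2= 4547 / 6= 757.83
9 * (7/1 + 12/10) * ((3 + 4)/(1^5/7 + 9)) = 18081/320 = 56.50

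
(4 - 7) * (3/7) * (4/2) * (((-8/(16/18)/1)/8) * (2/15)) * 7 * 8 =108/5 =21.60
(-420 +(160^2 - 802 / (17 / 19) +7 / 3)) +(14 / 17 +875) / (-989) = 1224915898 / 50439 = 24285.09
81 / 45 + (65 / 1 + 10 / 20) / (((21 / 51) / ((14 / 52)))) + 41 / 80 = 9389 / 208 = 45.14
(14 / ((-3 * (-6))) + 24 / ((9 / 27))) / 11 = 655 / 99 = 6.62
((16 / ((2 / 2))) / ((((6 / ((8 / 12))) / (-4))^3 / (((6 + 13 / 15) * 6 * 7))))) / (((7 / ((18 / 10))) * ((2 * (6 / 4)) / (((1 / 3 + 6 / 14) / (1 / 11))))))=-37126144 / 127575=-291.01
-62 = -62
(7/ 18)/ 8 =0.05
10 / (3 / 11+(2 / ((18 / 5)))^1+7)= 198 / 155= 1.28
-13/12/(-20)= 13/240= 0.05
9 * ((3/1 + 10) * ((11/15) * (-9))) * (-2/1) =7722/5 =1544.40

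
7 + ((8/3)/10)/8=7.03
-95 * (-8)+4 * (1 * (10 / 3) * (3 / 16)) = 1525 / 2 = 762.50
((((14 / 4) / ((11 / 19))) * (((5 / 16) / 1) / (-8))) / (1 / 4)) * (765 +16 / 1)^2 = -36874915 / 64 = -576170.55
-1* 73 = -73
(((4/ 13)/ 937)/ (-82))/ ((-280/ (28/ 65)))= 1/ 162311825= 0.00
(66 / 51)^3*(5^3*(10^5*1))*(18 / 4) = 598950000000 / 4913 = 121911255.85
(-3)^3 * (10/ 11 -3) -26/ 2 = 478/ 11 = 43.45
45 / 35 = 9 / 7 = 1.29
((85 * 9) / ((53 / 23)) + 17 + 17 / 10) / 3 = 185861 / 1590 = 116.89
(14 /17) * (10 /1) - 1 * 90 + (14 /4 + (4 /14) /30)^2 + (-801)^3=-385287676094827 /749700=-513922470.45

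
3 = 3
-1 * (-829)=829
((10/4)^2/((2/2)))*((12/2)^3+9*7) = 6975/4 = 1743.75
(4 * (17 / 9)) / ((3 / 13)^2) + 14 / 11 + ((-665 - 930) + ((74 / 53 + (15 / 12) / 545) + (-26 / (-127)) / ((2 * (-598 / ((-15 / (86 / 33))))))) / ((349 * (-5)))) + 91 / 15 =-3262189497039631337 / 2256345031912290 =-1445.78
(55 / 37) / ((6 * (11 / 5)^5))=15625 / 3250302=0.00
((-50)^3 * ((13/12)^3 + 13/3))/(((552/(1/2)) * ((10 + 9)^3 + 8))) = -151328125/1637532288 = -0.09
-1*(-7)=7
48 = 48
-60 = -60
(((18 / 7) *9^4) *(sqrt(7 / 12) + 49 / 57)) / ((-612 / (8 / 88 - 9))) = 15309 *sqrt(21) / 374 + 750141 / 3553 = 398.71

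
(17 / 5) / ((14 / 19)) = 323 / 70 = 4.61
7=7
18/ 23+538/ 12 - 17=3949/ 138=28.62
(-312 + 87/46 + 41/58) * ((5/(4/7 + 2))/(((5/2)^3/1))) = -5778388/150075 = -38.50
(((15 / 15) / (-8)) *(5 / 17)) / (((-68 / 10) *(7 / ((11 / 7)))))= 275 / 226576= 0.00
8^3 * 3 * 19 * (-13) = -379392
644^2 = 414736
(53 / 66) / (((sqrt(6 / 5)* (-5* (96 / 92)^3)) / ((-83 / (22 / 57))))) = 1016930027* sqrt(30) / 200724480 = 27.75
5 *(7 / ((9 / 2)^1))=70 / 9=7.78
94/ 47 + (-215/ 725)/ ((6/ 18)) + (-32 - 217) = -35944/ 145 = -247.89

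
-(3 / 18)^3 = -1 / 216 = -0.00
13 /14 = 0.93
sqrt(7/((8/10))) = sqrt(35)/2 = 2.96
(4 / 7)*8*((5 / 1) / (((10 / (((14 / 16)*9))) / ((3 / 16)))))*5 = 135 / 8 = 16.88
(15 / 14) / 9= 5 / 42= 0.12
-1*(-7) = 7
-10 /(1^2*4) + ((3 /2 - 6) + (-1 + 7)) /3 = -2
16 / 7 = 2.29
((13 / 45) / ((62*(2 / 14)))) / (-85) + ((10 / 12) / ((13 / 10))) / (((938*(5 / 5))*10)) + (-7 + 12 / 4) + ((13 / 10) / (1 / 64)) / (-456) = -229819599431 / 54944334900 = -4.18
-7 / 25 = -0.28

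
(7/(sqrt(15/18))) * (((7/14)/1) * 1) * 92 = 322 * sqrt(30)/5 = 352.73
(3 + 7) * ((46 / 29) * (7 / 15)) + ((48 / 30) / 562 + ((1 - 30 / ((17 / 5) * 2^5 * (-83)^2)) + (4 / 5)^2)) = 10358677711811 / 1145224604400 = 9.05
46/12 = 23/6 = 3.83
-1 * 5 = -5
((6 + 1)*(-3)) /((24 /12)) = -21 /2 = -10.50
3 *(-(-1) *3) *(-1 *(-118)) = 1062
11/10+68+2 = 71.10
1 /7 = 0.14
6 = 6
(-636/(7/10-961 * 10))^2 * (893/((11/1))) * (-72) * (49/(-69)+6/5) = -1085250183680/86524731711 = -12.54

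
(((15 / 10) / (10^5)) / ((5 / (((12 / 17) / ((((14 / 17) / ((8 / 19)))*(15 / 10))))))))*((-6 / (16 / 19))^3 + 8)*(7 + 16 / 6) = -750259 / 304000000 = -0.00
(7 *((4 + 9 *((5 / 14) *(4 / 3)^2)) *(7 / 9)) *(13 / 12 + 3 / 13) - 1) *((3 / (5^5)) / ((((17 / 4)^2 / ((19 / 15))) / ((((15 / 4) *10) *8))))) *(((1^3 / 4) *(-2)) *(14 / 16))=-12791408 / 21133125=-0.61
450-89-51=310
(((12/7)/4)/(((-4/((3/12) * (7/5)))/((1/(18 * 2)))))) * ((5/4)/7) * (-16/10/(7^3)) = 1/1152480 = 0.00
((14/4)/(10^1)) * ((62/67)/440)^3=208537/64050488480000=0.00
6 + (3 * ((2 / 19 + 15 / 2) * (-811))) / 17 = -41133 / 38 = -1082.45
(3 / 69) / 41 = 1 / 943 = 0.00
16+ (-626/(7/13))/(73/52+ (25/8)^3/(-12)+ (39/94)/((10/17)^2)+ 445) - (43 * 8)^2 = -34595255427782160/292380761323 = -118322.61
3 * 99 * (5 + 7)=3564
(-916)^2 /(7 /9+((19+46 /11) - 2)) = 38209.08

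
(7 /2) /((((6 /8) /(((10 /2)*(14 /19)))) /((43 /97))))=42140 /5529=7.62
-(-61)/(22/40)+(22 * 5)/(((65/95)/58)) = 1349280/143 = 9435.52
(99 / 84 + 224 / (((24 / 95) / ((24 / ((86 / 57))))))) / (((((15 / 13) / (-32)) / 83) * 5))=-48865346296 / 7525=-6493733.73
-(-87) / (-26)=-87 / 26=-3.35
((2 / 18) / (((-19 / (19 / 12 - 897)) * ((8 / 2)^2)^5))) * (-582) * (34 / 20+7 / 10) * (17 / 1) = -3543701 / 29884416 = -0.12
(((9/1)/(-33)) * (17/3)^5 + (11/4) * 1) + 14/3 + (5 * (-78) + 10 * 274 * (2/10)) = -5089883/3564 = -1428.14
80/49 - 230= -11190/49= -228.37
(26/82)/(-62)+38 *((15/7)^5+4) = 1868.91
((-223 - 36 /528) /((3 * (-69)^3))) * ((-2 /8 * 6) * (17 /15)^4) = -163951723 /292701519000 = -0.00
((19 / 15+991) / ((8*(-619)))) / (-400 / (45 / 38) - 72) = 11163 / 22828720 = 0.00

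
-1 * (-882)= 882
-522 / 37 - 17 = -1151 / 37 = -31.11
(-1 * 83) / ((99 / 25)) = -2075 / 99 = -20.96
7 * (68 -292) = -1568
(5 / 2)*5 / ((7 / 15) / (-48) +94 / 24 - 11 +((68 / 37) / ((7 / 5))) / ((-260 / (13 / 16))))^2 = 108671220000 / 437898504121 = 0.25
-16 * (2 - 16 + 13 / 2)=120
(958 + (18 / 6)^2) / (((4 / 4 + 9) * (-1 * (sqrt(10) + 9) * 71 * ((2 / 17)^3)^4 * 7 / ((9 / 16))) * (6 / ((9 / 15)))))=-45635051975495489847 / 231256883200 + 5070561330610609983 * sqrt(10) / 231256883200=-127998478.34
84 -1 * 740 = -656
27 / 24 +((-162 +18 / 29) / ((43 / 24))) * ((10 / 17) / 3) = -2804409 / 169592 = -16.54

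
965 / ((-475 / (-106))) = 20458 / 95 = 215.35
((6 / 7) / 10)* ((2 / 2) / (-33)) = -1 / 385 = -0.00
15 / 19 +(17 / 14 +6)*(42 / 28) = 6177 / 532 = 11.61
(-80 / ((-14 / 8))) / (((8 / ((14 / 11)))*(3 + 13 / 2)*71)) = 160 / 14839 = 0.01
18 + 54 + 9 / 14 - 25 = 667 / 14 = 47.64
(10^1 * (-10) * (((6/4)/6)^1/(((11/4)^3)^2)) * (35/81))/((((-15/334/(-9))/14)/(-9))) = 3351756800/5314683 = 630.66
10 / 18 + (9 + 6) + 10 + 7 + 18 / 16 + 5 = 2785 / 72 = 38.68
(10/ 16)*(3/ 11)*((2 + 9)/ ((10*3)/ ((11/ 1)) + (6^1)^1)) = 55/ 256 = 0.21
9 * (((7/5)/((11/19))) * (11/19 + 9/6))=4977/110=45.25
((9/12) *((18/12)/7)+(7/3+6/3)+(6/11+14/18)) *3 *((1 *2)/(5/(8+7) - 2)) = -20.94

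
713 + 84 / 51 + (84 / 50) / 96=4859719 / 6800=714.66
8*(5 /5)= 8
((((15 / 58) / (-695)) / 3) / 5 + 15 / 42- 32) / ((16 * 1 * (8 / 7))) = -279021 / 161240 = -1.73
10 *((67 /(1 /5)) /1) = 3350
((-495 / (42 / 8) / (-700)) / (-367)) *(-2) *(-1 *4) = -264 / 89915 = -0.00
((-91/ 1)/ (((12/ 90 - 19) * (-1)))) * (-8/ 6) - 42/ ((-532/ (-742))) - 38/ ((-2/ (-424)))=-43597511/ 5377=-8108.15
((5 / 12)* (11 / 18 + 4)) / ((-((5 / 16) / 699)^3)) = -21501849006.08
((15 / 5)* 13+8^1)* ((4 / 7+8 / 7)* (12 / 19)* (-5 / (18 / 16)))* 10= -300800 / 133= -2261.65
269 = 269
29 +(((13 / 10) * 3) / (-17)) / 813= 1336017 / 46070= 29.00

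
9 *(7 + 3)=90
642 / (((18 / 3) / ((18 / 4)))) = 963 / 2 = 481.50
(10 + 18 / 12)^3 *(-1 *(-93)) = 1131531 / 8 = 141441.38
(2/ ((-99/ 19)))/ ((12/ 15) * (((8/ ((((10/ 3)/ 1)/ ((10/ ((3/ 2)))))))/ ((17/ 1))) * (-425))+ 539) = -38/ 21681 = -0.00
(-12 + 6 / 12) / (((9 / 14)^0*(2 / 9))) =-207 / 4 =-51.75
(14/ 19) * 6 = 84/ 19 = 4.42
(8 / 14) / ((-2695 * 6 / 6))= -4 / 18865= -0.00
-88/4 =-22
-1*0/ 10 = 0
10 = 10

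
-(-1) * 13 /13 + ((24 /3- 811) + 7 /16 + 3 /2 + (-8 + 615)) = -3089 /16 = -193.06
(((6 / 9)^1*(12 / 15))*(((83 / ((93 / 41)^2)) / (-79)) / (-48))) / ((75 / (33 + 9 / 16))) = 24974617 / 24597756000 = 0.00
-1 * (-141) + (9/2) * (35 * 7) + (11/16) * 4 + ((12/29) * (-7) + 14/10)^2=104997981/84100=1248.49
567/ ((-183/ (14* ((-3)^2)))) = -23814/ 61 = -390.39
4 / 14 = 2 / 7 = 0.29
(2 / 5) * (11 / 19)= 22 / 95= 0.23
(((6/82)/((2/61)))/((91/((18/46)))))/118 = 1647/20251868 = 0.00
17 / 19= 0.89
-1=-1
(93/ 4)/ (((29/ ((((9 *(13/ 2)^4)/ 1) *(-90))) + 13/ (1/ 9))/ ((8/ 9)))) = 7711470/ 43656863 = 0.18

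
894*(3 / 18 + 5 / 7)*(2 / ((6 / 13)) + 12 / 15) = 60643 / 15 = 4042.87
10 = 10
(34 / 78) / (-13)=-17 / 507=-0.03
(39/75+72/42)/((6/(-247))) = -96577/1050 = -91.98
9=9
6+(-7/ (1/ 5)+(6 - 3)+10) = -16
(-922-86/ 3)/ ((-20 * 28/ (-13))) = -9269/ 420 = -22.07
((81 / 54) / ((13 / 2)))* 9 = 2.08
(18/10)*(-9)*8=-648/5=-129.60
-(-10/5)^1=2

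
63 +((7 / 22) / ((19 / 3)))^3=4601191077 / 73034632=63.00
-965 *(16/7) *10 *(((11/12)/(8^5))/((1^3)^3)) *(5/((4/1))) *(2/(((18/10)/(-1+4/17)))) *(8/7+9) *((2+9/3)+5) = 6123528125/92123136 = 66.47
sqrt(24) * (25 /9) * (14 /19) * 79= 55300 * sqrt(6) /171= 792.14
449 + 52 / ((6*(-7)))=9403 / 21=447.76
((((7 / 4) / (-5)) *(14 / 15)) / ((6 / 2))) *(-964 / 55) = 23618 / 12375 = 1.91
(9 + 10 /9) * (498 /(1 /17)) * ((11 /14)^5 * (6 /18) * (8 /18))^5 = 1987410111195729113413292294093 /135117927482584060111916713918464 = 0.01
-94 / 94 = -1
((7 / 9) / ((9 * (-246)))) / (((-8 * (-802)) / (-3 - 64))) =469 / 127845216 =0.00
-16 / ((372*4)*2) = -1 / 186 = -0.01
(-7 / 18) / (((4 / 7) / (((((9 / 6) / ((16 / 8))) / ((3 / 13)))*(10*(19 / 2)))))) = -60515 / 288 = -210.12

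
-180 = -180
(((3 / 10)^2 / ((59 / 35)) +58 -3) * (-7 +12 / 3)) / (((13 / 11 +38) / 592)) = -317279292 / 127145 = -2495.41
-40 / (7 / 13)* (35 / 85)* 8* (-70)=17129.41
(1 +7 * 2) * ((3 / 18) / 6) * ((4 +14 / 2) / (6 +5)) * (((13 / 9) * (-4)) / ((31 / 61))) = -3965 / 837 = -4.74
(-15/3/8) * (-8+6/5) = 17/4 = 4.25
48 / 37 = 1.30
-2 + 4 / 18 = -16 / 9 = -1.78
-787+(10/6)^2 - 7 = -7121/9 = -791.22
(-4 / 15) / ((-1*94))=2 / 705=0.00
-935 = -935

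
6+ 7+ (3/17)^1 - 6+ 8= 258/17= 15.18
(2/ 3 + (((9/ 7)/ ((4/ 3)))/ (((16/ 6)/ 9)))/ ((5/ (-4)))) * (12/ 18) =-1627/ 1260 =-1.29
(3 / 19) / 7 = 3 / 133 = 0.02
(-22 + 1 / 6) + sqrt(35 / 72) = -131 / 6 + sqrt(70) / 12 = -21.14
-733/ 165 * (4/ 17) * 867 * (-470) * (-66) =-28112016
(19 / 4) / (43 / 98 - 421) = -931 / 82430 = -0.01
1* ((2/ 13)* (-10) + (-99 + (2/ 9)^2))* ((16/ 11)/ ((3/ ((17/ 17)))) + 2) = -8676830/ 34749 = -249.70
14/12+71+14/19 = 8311/114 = 72.90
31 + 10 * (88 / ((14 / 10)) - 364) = -20863 / 7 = -2980.43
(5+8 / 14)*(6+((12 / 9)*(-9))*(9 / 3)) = -1170 / 7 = -167.14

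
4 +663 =667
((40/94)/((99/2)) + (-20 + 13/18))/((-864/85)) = 1.90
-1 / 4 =-0.25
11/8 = 1.38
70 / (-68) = -35 / 34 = -1.03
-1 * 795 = -795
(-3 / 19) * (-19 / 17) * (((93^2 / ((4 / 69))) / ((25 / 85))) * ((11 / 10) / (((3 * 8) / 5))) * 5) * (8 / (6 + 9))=2188197 / 40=54704.92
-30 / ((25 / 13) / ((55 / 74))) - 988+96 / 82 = -1514609 / 1517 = -998.42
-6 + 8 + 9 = 11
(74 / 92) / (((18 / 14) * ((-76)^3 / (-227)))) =58793 / 181736064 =0.00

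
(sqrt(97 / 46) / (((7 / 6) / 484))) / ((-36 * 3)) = -121 * sqrt(4462) / 1449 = -5.58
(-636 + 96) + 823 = 283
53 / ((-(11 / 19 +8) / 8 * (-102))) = 4028 / 8313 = 0.48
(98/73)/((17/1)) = 98/1241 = 0.08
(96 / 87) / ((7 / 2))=64 / 203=0.32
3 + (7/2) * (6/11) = 54/11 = 4.91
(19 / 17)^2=361 / 289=1.25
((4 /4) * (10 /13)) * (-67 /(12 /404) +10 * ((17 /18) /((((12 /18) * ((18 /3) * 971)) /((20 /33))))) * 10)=-6505006930 /3749031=-1735.12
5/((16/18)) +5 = 85/8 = 10.62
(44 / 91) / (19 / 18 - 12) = -792 / 17927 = -0.04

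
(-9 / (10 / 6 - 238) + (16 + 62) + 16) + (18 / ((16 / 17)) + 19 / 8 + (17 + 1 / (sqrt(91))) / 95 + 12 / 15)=sqrt(91) / 8645 + 15696009 / 134710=116.52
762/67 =11.37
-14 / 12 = -7 / 6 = -1.17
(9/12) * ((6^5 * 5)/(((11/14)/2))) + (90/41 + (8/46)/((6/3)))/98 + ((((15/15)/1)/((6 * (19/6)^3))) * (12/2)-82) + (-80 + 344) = 259404812102822/3486271943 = 74407.51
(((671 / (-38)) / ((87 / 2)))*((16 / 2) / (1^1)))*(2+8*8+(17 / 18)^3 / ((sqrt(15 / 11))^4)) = -215.80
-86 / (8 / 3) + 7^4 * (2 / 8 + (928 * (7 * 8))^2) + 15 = 6484315931207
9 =9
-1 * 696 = -696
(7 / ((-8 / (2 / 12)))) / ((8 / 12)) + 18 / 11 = 499 / 352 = 1.42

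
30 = 30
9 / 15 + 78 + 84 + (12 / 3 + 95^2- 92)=45498 / 5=9099.60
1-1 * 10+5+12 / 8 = -5 / 2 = -2.50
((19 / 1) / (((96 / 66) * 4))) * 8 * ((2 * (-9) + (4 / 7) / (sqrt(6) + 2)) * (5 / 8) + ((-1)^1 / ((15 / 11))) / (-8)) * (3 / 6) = -2021657 / 13440 + 1045 * sqrt(6) / 448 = -144.71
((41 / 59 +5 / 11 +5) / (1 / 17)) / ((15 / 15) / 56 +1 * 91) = 3799432 / 3307953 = 1.15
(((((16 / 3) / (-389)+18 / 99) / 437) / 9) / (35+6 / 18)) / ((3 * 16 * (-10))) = -1079 / 428137570080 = -0.00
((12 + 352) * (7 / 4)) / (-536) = -637 / 536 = -1.19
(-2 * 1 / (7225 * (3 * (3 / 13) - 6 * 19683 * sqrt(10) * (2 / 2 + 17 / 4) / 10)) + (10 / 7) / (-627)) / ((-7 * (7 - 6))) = 139076730156841846 / 427285438061800116645 - 1478412 * sqrt(10) / 23179455026191025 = 0.00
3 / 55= 0.05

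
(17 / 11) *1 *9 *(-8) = -1224 / 11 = -111.27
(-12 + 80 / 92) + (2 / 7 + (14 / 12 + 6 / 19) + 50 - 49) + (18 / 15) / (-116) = -11141138 / 1330665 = -8.37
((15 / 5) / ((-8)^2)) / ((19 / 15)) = 45 / 1216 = 0.04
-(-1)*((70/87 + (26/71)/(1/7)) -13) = -59497/6177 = -9.63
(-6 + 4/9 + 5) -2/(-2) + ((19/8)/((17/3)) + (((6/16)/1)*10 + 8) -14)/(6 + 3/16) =250/1683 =0.15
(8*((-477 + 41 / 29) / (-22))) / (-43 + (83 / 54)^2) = -160869888 / 37801181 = -4.26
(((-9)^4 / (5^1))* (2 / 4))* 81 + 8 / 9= 4783049 / 90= 53144.99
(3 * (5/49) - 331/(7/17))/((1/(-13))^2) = -6654206/49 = -135800.12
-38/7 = -5.43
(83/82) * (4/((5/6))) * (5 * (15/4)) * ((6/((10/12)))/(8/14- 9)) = -188244/2419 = -77.82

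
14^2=196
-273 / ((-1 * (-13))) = -21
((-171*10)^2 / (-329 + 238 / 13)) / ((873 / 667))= -7190.74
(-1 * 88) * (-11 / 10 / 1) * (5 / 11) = 44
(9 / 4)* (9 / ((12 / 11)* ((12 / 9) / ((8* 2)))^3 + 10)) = 32076 / 15841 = 2.02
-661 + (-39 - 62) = -762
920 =920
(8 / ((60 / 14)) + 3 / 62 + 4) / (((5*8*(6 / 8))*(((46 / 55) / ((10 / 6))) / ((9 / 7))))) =60511 / 119784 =0.51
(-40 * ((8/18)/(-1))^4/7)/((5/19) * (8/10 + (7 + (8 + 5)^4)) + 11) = -194560/6569995131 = -0.00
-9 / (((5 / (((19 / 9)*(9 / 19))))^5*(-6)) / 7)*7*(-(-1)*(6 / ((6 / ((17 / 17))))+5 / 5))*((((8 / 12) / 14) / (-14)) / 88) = -1 / 550000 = -0.00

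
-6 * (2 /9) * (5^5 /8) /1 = -3125 /6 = -520.83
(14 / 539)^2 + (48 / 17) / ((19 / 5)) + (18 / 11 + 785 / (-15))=-286991525 / 5745201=-49.95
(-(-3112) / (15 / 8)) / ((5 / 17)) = 423232 / 75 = 5643.09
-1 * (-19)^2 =-361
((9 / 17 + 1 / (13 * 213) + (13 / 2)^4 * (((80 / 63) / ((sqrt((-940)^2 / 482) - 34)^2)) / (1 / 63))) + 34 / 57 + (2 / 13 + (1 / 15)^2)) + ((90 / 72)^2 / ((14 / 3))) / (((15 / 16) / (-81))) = 2823991267998061637587 / 3126701252962532700 + 137491939975 * sqrt(482) / 3329443202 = 1809.81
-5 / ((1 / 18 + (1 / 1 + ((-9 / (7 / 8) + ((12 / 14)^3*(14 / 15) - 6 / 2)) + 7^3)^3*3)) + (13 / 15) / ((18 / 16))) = -3970653750 / 85851333660925813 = -0.00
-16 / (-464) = 1 / 29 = 0.03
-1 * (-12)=12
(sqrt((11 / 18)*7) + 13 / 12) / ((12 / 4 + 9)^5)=0.00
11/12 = 0.92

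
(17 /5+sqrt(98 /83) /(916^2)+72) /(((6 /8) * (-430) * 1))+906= 2921096 /3225 - 7 * sqrt(166) /22459431480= 905.77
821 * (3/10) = 2463/10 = 246.30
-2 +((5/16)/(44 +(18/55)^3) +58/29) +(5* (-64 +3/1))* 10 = -357524169725/117221312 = -3049.99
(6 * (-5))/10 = -3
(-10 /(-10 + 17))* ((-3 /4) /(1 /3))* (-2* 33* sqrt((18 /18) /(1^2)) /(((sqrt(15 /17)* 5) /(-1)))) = 45.17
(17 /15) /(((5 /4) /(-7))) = -476 /75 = -6.35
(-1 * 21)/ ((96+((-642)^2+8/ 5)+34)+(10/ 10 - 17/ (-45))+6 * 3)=-945/ 18554174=-0.00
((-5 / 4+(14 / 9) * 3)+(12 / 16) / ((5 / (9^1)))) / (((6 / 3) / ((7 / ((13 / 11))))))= 847 / 60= 14.12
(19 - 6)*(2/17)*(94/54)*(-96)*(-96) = 1251328/51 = 24535.84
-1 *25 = -25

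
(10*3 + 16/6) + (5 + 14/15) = 193/5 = 38.60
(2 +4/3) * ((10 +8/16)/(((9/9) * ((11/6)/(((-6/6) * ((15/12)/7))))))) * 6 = -225/11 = -20.45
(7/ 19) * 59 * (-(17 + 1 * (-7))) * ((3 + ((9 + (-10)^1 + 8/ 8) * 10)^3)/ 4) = -6195/ 38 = -163.03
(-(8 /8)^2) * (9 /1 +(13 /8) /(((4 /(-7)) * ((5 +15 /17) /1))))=-27253 /3200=-8.52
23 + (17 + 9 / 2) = 89 / 2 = 44.50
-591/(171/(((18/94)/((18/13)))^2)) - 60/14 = -4.35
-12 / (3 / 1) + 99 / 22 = 1 / 2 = 0.50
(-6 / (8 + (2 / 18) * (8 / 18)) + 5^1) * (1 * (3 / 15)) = 1387 / 1630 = 0.85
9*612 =5508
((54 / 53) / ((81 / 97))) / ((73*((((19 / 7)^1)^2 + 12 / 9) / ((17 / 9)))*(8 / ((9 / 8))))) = 80801 / 158350432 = 0.00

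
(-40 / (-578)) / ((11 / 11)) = 0.07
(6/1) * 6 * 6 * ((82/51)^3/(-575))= -4410944/2824975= -1.56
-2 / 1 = -2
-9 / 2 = -4.50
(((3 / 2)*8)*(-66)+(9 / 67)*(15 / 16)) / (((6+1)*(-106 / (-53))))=-848889 / 15008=-56.56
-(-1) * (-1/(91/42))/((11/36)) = -216/143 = -1.51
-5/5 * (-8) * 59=472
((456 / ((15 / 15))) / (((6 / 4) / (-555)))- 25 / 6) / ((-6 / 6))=1012345 / 6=168724.17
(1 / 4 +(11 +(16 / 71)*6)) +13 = 7271 / 284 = 25.60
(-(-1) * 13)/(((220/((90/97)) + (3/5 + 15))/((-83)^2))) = 4030065/11372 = 354.38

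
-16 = -16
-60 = -60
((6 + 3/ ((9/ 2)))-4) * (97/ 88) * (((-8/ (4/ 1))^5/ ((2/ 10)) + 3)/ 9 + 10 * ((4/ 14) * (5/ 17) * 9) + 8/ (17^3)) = -296624351/ 10214127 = -29.04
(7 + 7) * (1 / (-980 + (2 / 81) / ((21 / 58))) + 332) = 3873780029 / 833432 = 4647.99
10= 10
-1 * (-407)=407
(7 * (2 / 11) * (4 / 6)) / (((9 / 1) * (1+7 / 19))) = 266 / 3861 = 0.07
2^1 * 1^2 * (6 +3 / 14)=87 / 7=12.43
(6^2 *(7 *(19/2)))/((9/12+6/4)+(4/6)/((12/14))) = 86184/109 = 790.68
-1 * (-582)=582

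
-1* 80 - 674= -754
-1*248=-248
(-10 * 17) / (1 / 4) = -680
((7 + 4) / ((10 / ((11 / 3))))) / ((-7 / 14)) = -121 / 15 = -8.07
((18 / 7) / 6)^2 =9 / 49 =0.18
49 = 49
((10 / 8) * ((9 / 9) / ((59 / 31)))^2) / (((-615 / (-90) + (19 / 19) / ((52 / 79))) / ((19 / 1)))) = 3560505 / 4535743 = 0.78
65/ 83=0.78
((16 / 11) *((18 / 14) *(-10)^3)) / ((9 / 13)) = -208000 / 77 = -2701.30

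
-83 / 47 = -1.77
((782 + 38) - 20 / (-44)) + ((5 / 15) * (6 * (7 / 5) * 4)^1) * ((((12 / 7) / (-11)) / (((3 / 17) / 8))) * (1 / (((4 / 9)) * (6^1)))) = 43493 / 55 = 790.78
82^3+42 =551410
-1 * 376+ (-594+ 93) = -877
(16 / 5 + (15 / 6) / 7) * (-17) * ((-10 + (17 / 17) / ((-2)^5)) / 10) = 1358793 / 22400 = 60.66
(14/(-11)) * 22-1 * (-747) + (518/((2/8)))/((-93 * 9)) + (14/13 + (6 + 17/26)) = 15761243/21762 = 724.26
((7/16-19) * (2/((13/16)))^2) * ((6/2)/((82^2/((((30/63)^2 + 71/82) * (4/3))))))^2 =-274756965296/5782335143298987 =-0.00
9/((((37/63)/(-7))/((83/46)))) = -329427/1702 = -193.55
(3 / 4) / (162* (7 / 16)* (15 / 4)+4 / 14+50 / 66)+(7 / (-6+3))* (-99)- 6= 443788119 / 1972367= 225.00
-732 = -732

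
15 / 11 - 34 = -359 / 11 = -32.64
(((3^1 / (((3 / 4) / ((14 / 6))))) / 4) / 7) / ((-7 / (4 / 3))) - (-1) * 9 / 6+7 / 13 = 3235 / 1638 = 1.97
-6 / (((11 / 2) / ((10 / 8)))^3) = -375 / 5324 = -0.07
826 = 826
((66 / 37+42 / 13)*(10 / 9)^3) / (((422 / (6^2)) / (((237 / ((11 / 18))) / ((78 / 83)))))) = 242.16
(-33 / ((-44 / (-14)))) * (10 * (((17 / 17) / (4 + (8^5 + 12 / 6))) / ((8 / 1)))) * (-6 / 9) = 5 / 18728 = 0.00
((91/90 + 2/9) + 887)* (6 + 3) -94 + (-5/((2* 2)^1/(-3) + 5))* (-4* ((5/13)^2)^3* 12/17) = 71307464470283/9026132830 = 7900.11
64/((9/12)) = 256/3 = 85.33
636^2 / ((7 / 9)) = 3640464 / 7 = 520066.29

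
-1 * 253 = -253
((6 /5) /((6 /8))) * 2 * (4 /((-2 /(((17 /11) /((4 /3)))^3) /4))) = -39.87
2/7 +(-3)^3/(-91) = 0.58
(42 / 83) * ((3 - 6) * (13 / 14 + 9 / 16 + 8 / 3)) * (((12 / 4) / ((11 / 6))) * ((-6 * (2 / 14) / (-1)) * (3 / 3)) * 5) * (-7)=51435 / 166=309.85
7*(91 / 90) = 637 / 90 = 7.08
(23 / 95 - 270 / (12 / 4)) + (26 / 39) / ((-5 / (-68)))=-22997 / 285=-80.69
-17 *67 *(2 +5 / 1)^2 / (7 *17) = -469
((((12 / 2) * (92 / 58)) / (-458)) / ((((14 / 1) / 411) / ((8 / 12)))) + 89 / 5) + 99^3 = 225535490878 / 232435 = 970316.39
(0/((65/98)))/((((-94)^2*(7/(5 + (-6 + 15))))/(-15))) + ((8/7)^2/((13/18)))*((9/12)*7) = 864/91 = 9.49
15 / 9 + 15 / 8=85 / 24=3.54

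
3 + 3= 6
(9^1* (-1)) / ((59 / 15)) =-135 / 59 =-2.29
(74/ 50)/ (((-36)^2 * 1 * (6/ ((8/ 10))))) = 0.00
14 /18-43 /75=46 /225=0.20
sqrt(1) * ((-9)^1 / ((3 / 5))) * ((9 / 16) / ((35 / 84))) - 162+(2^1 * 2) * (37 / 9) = -5969 / 36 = -165.81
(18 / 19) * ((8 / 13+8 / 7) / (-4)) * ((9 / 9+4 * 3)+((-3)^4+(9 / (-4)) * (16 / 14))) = -460800 / 12103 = -38.07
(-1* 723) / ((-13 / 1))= 723 / 13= 55.62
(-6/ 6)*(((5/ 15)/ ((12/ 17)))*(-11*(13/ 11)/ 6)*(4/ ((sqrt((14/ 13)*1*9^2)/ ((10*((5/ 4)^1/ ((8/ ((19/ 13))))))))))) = 8075*sqrt(182)/ 108864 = 1.00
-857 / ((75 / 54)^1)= -15426 / 25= -617.04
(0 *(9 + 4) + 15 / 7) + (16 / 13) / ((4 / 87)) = 2631 / 91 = 28.91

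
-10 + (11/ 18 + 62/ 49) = -7165/ 882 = -8.12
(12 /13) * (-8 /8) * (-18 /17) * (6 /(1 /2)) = 2592 /221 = 11.73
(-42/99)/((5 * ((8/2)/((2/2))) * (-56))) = 0.00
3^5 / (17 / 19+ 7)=1539 / 50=30.78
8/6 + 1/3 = 5/3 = 1.67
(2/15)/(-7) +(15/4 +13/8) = 4499/840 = 5.36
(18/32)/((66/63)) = 189/352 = 0.54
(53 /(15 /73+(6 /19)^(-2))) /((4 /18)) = 626778 /26893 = 23.31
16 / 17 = 0.94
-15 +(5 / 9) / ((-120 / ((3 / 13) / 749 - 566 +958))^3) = -98678482050376662643 / 2871387155051251200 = -34.37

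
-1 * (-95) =95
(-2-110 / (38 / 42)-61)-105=-5502 / 19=-289.58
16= 16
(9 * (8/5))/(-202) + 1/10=29/1010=0.03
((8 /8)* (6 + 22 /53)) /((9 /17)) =5780 /477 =12.12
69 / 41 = 1.68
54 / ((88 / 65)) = 1755 / 44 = 39.89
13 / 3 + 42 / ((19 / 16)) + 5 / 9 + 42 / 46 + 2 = 169789 / 3933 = 43.17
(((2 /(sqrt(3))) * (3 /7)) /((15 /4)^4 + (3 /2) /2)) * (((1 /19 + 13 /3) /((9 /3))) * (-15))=-0.05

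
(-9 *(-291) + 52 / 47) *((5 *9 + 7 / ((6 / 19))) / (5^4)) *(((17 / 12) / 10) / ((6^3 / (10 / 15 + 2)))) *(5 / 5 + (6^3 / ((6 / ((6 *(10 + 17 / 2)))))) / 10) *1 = 337972757837 / 1713150000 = 197.28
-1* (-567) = 567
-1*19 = -19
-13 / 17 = -0.76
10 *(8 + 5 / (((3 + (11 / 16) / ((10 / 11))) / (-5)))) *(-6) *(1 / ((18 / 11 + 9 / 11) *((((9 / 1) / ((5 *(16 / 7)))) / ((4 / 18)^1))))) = -28441600 / 3066903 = -9.27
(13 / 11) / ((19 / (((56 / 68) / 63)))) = 26 / 31977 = 0.00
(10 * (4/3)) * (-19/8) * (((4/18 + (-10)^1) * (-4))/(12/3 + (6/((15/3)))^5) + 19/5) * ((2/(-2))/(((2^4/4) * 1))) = 42594181/547452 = 77.80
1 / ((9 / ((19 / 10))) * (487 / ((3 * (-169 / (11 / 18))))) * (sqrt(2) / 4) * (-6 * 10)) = 3211 * sqrt(2) / 267850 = 0.02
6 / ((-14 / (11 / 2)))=-33 / 14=-2.36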